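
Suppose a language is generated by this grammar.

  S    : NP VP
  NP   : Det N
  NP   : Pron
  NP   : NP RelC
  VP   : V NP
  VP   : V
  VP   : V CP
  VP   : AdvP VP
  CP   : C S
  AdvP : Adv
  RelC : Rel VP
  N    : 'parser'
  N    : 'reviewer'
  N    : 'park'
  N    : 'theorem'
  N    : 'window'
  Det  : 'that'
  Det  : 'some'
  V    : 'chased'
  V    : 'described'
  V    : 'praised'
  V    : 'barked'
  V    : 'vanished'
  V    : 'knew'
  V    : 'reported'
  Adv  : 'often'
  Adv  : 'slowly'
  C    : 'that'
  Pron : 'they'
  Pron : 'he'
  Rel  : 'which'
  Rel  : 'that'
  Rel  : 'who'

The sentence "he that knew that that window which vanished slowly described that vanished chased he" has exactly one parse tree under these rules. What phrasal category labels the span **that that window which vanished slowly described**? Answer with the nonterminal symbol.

CP

S
  NP
    NP
      NP
        Pron: he
      RelC
        Rel: that
        VP
          V: knew
          CP
            C: that
            S
              NP
                NP
                  Det: that
                  N: window
                RelC
                  Rel: which
                  VP
                    V: vanished
              VP
                AdvP
                  Adv: slowly
                VP
                  V: described
    RelC
      Rel: that
      VP
        V: vanished
  VP
    V: chased
    NP
      Pron: he
The span 'that that window which vanished slowly described' is the CP node built by CP → C S.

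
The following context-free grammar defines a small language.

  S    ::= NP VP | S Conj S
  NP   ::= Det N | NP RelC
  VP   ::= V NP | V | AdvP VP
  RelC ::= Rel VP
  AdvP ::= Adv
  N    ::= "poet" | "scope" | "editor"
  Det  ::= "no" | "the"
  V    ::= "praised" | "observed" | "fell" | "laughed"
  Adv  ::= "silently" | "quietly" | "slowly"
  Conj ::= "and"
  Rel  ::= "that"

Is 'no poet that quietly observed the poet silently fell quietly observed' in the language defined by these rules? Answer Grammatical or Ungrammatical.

For S → NP VP, every NP-prefix leaves a non-VP remainder: after 'no poet' the remainder is not a VP; after 'no poet that quietly observed' the remainder is not a VP; after 'no poet that quietly observed the poet' the remainder is not a VP. The alternative S rule S → S Conj S likewise has no satisfying split.

Ungrammatical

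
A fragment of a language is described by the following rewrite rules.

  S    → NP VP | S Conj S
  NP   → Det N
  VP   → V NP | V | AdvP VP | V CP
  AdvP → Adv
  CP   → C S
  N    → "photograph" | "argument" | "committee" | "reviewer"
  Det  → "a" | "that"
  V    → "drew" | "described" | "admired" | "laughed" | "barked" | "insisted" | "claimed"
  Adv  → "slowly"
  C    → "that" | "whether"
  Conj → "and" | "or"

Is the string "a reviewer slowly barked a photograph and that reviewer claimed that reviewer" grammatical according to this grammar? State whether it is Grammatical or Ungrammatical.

Grammatical

S
  S
    NP
      Det: a
      N: reviewer
    VP
      AdvP
        Adv: slowly
      VP
        V: barked
        NP
          Det: a
          N: photograph
  Conj: and
  S
    NP
      Det: that
      N: reviewer
    VP
      V: claimed
      NP
        Det: that
        N: reviewer
Every word is introduced by a lexical rule and the phrasal rules combine the resulting categories into a single S.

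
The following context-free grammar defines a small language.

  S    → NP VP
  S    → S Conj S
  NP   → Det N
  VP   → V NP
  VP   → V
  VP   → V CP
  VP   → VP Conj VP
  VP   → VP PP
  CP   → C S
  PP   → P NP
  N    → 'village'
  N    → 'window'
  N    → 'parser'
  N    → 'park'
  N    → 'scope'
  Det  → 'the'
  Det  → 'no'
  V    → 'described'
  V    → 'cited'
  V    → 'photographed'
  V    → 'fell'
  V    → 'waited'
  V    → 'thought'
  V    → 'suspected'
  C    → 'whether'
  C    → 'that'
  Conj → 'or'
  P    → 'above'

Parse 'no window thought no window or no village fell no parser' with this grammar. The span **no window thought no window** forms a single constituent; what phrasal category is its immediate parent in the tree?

[S [S [NP [Det no] [N window]] [VP [V thought] [NP [Det no] [N window]]]] [Conj or] [S [NP [Det no] [N village]] [VP [V fell] [NP [Det no] [N parser]]]]]
The span 'no window thought no window' is the S node built by S → NP VP.
Its mother is the S built by S → S Conj S.

S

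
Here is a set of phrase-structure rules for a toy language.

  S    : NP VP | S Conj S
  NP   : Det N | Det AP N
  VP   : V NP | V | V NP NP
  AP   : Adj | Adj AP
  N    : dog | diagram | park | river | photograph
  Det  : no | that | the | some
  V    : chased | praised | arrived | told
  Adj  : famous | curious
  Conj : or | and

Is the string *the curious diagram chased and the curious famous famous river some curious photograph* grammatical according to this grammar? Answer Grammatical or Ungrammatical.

Ungrammatical

For S → NP VP, the only prefix that parses as NP is 'the curious diagram', but the remainder 'chased and the curious famous famous river some curious photograph' is not a VP under these rules. The alternative S rule S → S Conj S likewise has no satisfying split.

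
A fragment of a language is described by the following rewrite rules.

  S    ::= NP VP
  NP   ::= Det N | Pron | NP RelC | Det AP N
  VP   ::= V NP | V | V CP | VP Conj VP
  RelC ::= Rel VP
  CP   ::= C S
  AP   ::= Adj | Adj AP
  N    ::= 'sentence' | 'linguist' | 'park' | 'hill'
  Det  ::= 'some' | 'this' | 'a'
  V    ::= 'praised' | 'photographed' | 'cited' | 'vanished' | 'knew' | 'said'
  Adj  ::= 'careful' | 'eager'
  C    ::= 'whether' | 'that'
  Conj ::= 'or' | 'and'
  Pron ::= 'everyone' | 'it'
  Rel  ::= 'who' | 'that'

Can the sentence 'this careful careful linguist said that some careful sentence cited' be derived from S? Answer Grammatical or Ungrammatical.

Grammatical

S
  NP
    Det: this
    AP
      Adj: careful
      AP
        Adj: careful
    N: linguist
  VP
    V: said
    CP
      C: that
      S
        NP
          Det: some
          AP
            Adj: careful
          N: sentence
        VP
          V: cited
The bracketing above is licensed at every node by one of the given productions, with S at the root.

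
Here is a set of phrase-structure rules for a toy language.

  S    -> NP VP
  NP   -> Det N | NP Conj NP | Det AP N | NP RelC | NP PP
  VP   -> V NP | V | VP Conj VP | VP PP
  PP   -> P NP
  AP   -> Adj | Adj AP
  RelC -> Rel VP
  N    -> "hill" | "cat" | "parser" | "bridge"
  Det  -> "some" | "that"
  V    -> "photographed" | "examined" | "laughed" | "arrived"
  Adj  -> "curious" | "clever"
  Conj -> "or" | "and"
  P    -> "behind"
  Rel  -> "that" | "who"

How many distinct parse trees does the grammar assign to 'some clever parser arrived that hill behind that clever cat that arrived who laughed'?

Two of the 4 distinct bracketings:
[S [NP [Det some] [AP [Adj clever]] [N parser]] [VP [V arrived] [NP [NP [NP [NP [Det that] [N hill]] [PP [P behind] [NP [Det that] [AP [Adj clever]] [N cat]]]] [RelC [Rel that] [VP [V arrived]]]] [RelC [Rel who] [VP [V laughed]]]]]]
[S [NP [Det some] [AP [Adj clever]] [N parser]] [VP [V arrived] [NP [NP [NP [Det that] [N hill]] [PP [P behind] [NP [NP [Det that] [AP [Adj clever]] [N cat]] [RelC [Rel that] [VP [V arrived]]]]]] [RelC [Rel who] [VP [V laughed]]]]]]
The trees differ in how a recursive rule is bracketed over the same span.

4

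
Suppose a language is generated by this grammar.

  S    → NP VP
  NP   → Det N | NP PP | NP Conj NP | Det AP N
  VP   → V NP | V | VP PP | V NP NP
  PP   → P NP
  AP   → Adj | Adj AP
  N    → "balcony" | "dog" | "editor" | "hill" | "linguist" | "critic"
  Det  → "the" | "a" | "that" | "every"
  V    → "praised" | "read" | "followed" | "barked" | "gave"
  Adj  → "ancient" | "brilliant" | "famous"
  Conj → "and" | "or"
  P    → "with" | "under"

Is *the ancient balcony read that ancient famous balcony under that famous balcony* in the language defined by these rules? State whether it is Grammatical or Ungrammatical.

[S [NP [Det the] [AP [Adj ancient]] [N balcony]] [VP [V read] [NP [NP [Det that] [AP [Adj ancient] [AP [Adj famous]]] [N balcony]] [PP [P under] [NP [Det that] [AP [Adj famous]] [N balcony]]]]]]
Every word is introduced by a lexical rule and the phrasal rules combine the resulting categories into a single S.

Grammatical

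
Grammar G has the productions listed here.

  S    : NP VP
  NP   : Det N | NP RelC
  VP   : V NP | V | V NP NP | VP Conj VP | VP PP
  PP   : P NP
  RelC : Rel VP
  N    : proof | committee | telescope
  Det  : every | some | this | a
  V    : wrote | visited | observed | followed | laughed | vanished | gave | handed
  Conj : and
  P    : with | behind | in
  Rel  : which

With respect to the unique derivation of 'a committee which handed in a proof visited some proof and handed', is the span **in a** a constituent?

[S [NP [NP [Det a] [N committee]] [RelC [Rel which] [VP [VP [V handed]] [PP [P in] [NP [Det a] [N proof]]]]]] [VP [VP [V visited] [NP [Det some] [N proof]]] [Conj and] [VP [V handed]]]]
The smallest constituent containing 'in a' is the PP spanning 'in a proof'; no single node in the tree dominates exactly the given words.

No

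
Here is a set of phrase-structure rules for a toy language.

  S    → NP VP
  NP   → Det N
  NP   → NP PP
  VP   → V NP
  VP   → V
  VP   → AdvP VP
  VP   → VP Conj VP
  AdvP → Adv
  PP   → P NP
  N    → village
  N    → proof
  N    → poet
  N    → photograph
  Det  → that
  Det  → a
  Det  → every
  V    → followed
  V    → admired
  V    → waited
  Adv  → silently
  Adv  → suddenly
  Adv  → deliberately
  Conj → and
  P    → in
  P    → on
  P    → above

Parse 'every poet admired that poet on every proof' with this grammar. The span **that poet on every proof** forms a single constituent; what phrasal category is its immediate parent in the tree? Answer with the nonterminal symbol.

S
  NP
    Det: every
    N: poet
  VP
    V: admired
    NP
      NP
        Det: that
        N: poet
      PP
        P: on
        NP
          Det: every
          N: proof
The span 'that poet on every proof' is the NP node built by NP → NP PP.
Its mother is the VP built by VP → V NP.

VP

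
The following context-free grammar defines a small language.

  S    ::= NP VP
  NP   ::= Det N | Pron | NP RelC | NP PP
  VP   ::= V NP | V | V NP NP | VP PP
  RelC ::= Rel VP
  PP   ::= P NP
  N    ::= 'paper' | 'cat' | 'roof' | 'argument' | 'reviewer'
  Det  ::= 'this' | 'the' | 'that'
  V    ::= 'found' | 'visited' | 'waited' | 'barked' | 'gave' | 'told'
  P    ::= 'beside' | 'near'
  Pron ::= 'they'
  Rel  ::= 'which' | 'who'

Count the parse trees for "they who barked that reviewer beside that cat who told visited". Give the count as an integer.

Two of the 7 distinct bracketings:
[S [NP [NP [Pron they]] [RelC [Rel who] [VP [V barked] [NP [NP [NP [Det that] [N reviewer]] [PP [P beside] [NP [Det that] [N cat]]]] [RelC [Rel who] [VP [V told]]]]]]] [VP [V visited]]]
[S [NP [NP [Pron they]] [RelC [Rel who] [VP [V barked] [NP [NP [Det that] [N reviewer]] [PP [P beside] [NP [NP [Det that] [N cat]] [RelC [Rel who] [VP [V told]]]]]]]]] [VP [V visited]]]
The trees differ in how a recursive rule is bracketed over the same span.

7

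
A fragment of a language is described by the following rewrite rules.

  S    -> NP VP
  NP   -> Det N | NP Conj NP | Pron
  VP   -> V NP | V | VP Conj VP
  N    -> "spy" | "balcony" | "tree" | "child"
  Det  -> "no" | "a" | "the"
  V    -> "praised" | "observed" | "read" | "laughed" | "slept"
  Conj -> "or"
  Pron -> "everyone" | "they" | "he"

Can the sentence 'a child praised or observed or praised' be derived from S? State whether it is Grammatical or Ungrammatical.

Grammatical

[S [NP [Det a] [N child]] [VP [VP [V praised]] [Conj or] [VP [VP [V observed]] [Conj or] [VP [V praised]]]]]
The bracketing above is licensed at every node by one of the given productions, with S at the root.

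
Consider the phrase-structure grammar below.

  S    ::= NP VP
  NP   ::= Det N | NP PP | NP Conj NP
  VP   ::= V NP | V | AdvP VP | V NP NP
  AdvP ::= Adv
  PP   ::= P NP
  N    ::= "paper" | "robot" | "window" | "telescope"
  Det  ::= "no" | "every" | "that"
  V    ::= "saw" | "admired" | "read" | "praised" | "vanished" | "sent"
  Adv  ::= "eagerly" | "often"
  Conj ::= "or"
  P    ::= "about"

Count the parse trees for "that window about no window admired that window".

1

[S [NP [NP [Det that] [N window]] [PP [P about] [NP [Det no] [N window]]]] [VP [V admired] [NP [Det that] [N window]]]]
No rule offers an alternative attachment or grouping for any span, so this is the only derivation.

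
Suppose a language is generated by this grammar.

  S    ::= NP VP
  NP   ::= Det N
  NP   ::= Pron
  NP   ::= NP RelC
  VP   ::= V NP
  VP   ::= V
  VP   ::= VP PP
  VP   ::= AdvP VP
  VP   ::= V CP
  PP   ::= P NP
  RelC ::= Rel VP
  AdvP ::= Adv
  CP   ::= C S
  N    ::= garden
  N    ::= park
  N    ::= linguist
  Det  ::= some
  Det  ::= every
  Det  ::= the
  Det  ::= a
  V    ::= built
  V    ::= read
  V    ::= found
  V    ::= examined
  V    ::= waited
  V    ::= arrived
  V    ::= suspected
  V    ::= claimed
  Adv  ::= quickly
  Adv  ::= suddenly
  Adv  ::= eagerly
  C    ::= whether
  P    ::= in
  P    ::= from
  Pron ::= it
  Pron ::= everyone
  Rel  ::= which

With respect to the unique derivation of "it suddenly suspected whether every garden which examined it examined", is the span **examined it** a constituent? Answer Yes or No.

Yes

[S [NP [Pron it]] [VP [AdvP [Adv suddenly]] [VP [V suspected] [CP [C whether] [S [NP [NP [Det every] [N garden]] [RelC [Rel which] [VP [V examined] [NP [Pron it]]]]] [VP [V examined]]]]]]]
The words 'examined it' are exhaustively dominated by a single VP node (built by VP → V NP), so they form a constituent.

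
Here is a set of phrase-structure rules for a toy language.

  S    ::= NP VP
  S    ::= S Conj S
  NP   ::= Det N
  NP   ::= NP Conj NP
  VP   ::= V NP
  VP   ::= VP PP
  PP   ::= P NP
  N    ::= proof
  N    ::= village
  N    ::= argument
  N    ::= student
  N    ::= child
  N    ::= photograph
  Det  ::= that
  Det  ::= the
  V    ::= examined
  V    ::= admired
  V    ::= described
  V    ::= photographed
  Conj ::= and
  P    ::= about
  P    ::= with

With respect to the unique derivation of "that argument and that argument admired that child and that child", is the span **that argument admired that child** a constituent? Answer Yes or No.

No

[S [NP [NP [Det that] [N argument]] [Conj and] [NP [Det that] [N argument]]] [VP [V admired] [NP [NP [Det that] [N child]] [Conj and] [NP [Det that] [N child]]]]]
The smallest constituent containing 'that argument admired that child' is the S spanning 'that argument and that argument admired that child and that child'; no single node in the tree dominates exactly the given words.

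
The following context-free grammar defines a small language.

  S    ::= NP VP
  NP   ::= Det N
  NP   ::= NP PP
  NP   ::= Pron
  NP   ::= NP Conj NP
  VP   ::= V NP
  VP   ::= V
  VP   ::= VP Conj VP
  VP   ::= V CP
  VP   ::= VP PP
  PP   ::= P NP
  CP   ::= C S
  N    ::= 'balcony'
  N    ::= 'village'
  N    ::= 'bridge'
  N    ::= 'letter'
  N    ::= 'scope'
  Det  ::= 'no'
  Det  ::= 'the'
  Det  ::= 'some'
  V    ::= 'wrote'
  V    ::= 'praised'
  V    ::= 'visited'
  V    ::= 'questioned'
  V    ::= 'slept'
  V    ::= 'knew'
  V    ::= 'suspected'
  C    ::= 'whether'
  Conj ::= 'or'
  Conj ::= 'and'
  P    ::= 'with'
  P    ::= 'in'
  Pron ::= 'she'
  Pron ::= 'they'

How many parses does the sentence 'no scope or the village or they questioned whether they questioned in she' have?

4

Two of the 4 distinct bracketings:
[S [NP [NP [Det no] [N scope]] [Conj or] [NP [NP [Det the] [N village]] [Conj or] [NP [Pron they]]]] [VP [V questioned] [CP [C whether] [S [NP [Pron they]] [VP [VP [V questioned]] [PP [P in] [NP [Pron she]]]]]]]]
[S [NP [NP [Det no] [N scope]] [Conj or] [NP [NP [Det the] [N village]] [Conj or] [NP [Pron they]]]] [VP [VP [V questioned] [CP [C whether] [S [NP [Pron they]] [VP [V questioned]]]]] [PP [P in] [NP [Pron she]]]]]
The trees differ in how a recursive rule is bracketed over the same span.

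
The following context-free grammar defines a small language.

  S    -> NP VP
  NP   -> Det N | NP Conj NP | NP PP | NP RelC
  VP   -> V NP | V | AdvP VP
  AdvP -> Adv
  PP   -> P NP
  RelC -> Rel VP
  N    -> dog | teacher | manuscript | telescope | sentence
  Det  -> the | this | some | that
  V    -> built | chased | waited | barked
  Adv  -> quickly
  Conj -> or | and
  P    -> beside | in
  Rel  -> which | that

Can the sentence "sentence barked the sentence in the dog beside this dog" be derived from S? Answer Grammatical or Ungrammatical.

Ungrammatical

For S → NP VP, no prefix of the string parses as an NP.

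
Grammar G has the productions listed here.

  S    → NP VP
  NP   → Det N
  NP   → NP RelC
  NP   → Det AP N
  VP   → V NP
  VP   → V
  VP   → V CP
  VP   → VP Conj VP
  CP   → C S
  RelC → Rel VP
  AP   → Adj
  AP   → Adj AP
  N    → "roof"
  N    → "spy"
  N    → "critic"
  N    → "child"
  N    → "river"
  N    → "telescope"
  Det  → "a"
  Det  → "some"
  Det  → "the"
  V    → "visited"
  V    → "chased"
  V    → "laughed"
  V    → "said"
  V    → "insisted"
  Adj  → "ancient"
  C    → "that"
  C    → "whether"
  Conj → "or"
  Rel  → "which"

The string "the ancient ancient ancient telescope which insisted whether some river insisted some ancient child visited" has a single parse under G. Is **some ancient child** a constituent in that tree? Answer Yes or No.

Yes

[S [NP [NP [Det the] [AP [Adj ancient] [AP [Adj ancient] [AP [Adj ancient]]]] [N telescope]] [RelC [Rel which] [VP [V insisted] [CP [C whether] [S [NP [Det some] [N river]] [VP [V insisted] [NP [Det some] [AP [Adj ancient]] [N child]]]]]]]] [VP [V visited]]]
The words 'some ancient child' are exhaustively dominated by a single NP node (built by NP → Det AP N), so they form a constituent.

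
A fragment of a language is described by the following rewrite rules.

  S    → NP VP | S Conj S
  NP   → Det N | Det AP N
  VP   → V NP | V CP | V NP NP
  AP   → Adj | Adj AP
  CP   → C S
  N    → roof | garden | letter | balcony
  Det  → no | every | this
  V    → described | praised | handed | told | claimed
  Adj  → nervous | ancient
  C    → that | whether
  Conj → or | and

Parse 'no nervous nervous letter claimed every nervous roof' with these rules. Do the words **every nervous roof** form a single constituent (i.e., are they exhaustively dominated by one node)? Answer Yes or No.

[S [NP [Det no] [AP [Adj nervous] [AP [Adj nervous]]] [N letter]] [VP [V claimed] [NP [Det every] [AP [Adj nervous]] [N roof]]]]
The words 'every nervous roof' are exhaustively dominated by a single NP node (built by NP → Det AP N), so they form a constituent.

Yes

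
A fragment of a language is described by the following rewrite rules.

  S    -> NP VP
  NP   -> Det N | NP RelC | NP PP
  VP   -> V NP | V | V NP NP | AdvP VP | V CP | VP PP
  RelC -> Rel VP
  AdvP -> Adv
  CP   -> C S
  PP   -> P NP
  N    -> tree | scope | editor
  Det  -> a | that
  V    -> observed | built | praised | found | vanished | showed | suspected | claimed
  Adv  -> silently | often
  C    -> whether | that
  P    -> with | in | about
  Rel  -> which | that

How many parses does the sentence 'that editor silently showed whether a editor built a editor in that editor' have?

Two of the 4 distinct bracketings:
[S [NP [Det that] [N editor]] [VP [AdvP [Adv silently]] [VP [V showed] [CP [C whether] [S [NP [Det a] [N editor]] [VP [V built] [NP [NP [Det a] [N editor]] [PP [P in] [NP [Det that] [N editor]]]]]]]]]]
[S [NP [Det that] [N editor]] [VP [AdvP [Adv silently]] [VP [V showed] [CP [C whether] [S [NP [Det a] [N editor]] [VP [VP [V built] [NP [Det a] [N editor]]] [PP [P in] [NP [Det that] [N editor]]]]]]]]]
The difference turns on whether NP → NP PP is used at the relevant span, versus an alternative expansion of NP.

4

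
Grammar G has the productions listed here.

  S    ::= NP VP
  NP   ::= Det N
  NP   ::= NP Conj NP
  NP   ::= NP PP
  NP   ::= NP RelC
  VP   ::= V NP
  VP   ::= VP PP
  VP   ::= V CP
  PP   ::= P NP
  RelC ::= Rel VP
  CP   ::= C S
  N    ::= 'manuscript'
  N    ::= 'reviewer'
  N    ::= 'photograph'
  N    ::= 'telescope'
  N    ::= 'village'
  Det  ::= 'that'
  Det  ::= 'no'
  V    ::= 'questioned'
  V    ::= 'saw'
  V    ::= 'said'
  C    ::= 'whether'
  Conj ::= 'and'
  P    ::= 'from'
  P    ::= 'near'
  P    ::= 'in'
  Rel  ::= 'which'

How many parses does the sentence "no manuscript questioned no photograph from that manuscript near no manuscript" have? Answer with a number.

5

Two of the 5 distinct bracketings:
[S [NP [Det no] [N manuscript]] [VP [V questioned] [NP [NP [Det no] [N photograph]] [PP [P from] [NP [NP [Det that] [N manuscript]] [PP [P near] [NP [Det no] [N manuscript]]]]]]]]
[S [NP [Det no] [N manuscript]] [VP [V questioned] [NP [NP [NP [Det no] [N photograph]] [PP [P from] [NP [Det that] [N manuscript]]]] [PP [P near] [NP [Det no] [N manuscript]]]]]]
The trees differ in how a recursive rule is bracketed over the same span.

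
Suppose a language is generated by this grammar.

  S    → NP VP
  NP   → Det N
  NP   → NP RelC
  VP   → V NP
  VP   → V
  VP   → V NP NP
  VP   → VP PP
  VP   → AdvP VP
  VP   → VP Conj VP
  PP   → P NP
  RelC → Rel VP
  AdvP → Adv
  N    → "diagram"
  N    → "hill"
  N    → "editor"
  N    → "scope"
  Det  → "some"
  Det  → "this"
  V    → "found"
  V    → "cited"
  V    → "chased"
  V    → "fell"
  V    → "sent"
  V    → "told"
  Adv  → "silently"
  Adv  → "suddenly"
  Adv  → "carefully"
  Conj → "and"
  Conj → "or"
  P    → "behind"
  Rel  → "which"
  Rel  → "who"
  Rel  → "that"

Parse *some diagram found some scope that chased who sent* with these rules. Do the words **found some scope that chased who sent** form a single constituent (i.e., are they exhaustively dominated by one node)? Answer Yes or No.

Yes

[S [NP [Det some] [N diagram]] [VP [V found] [NP [NP [NP [Det some] [N scope]] [RelC [Rel that] [VP [V chased]]]] [RelC [Rel who] [VP [V sent]]]]]]
The words 'found some scope that chased who sent' are exhaustively dominated by a single VP node (built by VP → V NP), so they form a constituent.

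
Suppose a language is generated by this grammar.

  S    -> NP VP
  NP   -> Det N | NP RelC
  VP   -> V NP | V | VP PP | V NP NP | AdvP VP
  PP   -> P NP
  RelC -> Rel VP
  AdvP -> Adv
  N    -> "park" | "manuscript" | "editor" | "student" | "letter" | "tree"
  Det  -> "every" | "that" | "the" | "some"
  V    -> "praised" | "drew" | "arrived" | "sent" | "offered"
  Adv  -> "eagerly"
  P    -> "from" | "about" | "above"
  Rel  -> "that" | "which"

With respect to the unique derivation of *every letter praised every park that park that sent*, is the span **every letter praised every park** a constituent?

No

[S [NP [Det every] [N letter]] [VP [V praised] [NP [Det every] [N park]] [NP [NP [Det that] [N park]] [RelC [Rel that] [VP [V sent]]]]]]
The smallest constituent containing 'every letter praised every park' is the S spanning 'every letter praised every park that park that sent'; no single node in the tree dominates exactly the given words.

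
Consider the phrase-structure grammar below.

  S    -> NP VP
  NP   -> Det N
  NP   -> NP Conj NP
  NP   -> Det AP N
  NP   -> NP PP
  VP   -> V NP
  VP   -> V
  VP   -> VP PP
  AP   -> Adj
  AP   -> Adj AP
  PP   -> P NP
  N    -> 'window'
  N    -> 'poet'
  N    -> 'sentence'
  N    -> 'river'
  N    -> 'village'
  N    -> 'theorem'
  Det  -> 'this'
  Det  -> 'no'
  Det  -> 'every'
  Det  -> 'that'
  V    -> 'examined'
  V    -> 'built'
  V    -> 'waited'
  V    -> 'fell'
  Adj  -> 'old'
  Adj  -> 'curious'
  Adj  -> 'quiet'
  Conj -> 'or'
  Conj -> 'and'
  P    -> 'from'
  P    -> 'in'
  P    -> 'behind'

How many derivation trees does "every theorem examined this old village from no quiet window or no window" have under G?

3

Two of the 3 distinct bracketings:
[S [NP [Det every] [N theorem]] [VP [V examined] [NP [NP [NP [Det this] [AP [Adj old]] [N village]] [PP [P from] [NP [Det no] [AP [Adj quiet]] [N window]]]] [Conj or] [NP [Det no] [N window]]]]]
[S [NP [Det every] [N theorem]] [VP [V examined] [NP [NP [Det this] [AP [Adj old]] [N village]] [PP [P from] [NP [NP [Det no] [AP [Adj quiet]] [N window]] [Conj or] [NP [Det no] [N window]]]]]]]
The trees differ in how a recursive rule is bracketed over the same span.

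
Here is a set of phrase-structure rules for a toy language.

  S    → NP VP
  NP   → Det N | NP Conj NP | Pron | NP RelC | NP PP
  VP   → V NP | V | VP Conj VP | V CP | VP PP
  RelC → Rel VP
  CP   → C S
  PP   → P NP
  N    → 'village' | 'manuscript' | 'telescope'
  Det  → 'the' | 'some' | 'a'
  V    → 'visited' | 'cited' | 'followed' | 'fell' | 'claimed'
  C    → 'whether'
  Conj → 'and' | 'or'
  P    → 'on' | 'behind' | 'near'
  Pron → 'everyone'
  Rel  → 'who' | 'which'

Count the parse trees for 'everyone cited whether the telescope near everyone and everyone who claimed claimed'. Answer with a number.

Two of the 5 distinct bracketings:
[S [NP [Pron everyone]] [VP [V cited] [CP [C whether] [S [NP [NP [NP [Det the] [N telescope]] [PP [P near] [NP [Pron everyone]]]] [Conj and] [NP [NP [Pron everyone]] [RelC [Rel who] [VP [V claimed]]]]] [VP [V claimed]]]]]]
[S [NP [Pron everyone]] [VP [V cited] [CP [C whether] [S [NP [NP [NP [NP [Det the] [N telescope]] [PP [P near] [NP [Pron everyone]]]] [Conj and] [NP [Pron everyone]]] [RelC [Rel who] [VP [V claimed]]]] [VP [V claimed]]]]]]
The trees differ in how a recursive rule is bracketed over the same span.

5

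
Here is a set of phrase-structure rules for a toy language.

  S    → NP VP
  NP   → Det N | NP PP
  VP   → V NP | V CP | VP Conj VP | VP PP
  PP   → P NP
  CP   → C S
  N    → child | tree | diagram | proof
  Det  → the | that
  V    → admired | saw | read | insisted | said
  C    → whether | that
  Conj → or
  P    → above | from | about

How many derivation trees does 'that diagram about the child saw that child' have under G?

[S [NP [NP [Det that] [N diagram]] [PP [P about] [NP [Det the] [N child]]]] [VP [V saw] [NP [Det that] [N child]]]]
No rule offers an alternative attachment or grouping for any span, so this is the only derivation.

1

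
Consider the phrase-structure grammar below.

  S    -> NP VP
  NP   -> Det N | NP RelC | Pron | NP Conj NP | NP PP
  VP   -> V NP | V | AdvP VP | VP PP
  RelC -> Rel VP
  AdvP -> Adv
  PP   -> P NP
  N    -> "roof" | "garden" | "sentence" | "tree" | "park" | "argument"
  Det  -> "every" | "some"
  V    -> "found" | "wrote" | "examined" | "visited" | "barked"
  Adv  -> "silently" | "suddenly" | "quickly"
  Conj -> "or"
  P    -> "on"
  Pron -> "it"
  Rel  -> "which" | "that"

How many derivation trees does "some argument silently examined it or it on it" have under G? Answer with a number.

Two of the 4 distinct bracketings:
[S [NP [Det some] [N argument]] [VP [AdvP [Adv silently]] [VP [V examined] [NP [NP [Pron it]] [Conj or] [NP [NP [Pron it]] [PP [P on] [NP [Pron it]]]]]]]]
[S [NP [Det some] [N argument]] [VP [AdvP [Adv silently]] [VP [V examined] [NP [NP [NP [Pron it]] [Conj or] [NP [Pron it]]] [PP [P on] [NP [Pron it]]]]]]]
The trees differ in how a recursive rule is bracketed over the same span.

4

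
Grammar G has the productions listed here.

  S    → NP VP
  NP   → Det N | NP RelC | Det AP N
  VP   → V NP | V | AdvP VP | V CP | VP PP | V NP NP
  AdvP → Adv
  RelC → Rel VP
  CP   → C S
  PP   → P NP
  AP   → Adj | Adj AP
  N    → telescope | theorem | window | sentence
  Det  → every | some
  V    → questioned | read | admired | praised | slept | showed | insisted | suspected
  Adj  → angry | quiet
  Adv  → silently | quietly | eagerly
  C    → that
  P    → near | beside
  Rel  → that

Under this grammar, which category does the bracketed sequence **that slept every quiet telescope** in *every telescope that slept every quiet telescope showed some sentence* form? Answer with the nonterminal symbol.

S
  NP
    NP
      Det: every
      N: telescope
    RelC
      Rel: that
      VP
        V: slept
        NP
          Det: every
          AP
            Adj: quiet
          N: telescope
  VP
    V: showed
    NP
      Det: some
      N: sentence
The span 'that slept every quiet telescope' is the RelC node built by RelC → Rel VP.

RelC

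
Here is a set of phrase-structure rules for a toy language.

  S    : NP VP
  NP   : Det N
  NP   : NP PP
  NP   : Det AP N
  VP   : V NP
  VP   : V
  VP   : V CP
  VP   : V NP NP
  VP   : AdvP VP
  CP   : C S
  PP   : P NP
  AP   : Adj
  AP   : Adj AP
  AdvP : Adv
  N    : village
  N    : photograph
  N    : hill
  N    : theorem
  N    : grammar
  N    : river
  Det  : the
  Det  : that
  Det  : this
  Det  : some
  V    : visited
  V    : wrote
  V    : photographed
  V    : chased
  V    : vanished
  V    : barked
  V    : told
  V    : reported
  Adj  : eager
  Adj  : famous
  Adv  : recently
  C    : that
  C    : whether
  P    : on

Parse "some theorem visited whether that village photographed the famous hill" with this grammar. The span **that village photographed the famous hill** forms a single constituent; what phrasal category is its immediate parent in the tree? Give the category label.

CP

[S [NP [Det some] [N theorem]] [VP [V visited] [CP [C whether] [S [NP [Det that] [N village]] [VP [V photographed] [NP [Det the] [AP [Adj famous]] [N hill]]]]]]]
The span 'that village photographed the famous hill' is the S node built by S → NP VP.
Its mother is the CP built by CP → C S.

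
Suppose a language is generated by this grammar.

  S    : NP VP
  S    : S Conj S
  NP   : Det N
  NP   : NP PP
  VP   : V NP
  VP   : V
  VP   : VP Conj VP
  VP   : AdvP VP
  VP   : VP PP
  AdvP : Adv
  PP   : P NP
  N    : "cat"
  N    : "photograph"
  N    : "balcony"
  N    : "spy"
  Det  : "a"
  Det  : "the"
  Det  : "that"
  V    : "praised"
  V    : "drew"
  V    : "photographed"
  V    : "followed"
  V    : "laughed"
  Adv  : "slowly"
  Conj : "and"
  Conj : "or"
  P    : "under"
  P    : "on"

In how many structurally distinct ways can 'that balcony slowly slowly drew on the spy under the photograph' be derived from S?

9

Two of the 9 distinct bracketings:
[S [NP [Det that] [N balcony]] [VP [AdvP [Adv slowly]] [VP [AdvP [Adv slowly]] [VP [VP [V drew]] [PP [P on] [NP [NP [Det the] [N spy]] [PP [P under] [NP [Det the] [N photograph]]]]]]]]]
[S [NP [Det that] [N balcony]] [VP [AdvP [Adv slowly]] [VP [AdvP [Adv slowly]] [VP [VP [VP [V drew]] [PP [P on] [NP [Det the] [N spy]]]] [PP [P under] [NP [Det the] [N photograph]]]]]]]
The difference turns on whether NP → NP PP is used at the relevant span, versus an alternative expansion of NP.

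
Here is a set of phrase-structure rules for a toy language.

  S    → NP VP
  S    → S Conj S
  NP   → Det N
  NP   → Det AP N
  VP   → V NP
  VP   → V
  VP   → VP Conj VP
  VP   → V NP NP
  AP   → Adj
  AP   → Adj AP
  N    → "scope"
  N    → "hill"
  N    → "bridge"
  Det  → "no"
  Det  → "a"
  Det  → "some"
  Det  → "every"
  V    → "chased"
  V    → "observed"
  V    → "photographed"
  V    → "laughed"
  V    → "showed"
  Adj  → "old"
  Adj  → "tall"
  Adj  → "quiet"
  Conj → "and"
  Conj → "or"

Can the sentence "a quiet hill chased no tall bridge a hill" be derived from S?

S
  NP
    Det: a
    AP
      Adj: quiet
    N: hill
  VP
    V: chased
    NP
      Det: no
      AP
        Adj: tall
      N: bridge
    NP
      Det: a
      N: hill
Every word is introduced by a lexical rule and the phrasal rules combine the resulting categories into a single S.

Grammatical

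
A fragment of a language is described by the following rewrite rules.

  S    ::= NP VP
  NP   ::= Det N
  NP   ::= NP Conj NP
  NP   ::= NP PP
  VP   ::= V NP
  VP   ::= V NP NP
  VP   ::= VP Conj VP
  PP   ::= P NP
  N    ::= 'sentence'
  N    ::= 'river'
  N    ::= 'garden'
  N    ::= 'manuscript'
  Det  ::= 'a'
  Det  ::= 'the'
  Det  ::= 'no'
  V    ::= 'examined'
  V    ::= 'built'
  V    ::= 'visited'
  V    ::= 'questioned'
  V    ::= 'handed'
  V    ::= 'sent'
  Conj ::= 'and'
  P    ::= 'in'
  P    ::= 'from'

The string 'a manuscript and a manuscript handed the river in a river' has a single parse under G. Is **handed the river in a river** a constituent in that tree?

[S [NP [NP [Det a] [N manuscript]] [Conj and] [NP [Det a] [N manuscript]]] [VP [V handed] [NP [NP [Det the] [N river]] [PP [P in] [NP [Det a] [N river]]]]]]
The words 'handed the river in a river' are exhaustively dominated by a single VP node (built by VP → V NP), so they form a constituent.

Yes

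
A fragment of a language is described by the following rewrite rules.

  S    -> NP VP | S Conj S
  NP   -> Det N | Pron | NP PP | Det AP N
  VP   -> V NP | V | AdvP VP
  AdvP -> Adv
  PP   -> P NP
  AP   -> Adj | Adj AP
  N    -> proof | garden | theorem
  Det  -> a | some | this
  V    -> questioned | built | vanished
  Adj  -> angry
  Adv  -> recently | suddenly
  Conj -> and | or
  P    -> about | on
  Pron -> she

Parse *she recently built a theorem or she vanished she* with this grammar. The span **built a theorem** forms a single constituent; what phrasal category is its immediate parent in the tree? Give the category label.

VP

S
  S
    NP
      Pron: she
    VP
      AdvP
        Adv: recently
      VP
        V: built
        NP
          Det: a
          N: theorem
  Conj: or
  S
    NP
      Pron: she
    VP
      V: vanished
      NP
        Pron: she
The span 'built a theorem' is the VP node built by VP → V NP.
Its mother is the VP built by VP → AdvP VP.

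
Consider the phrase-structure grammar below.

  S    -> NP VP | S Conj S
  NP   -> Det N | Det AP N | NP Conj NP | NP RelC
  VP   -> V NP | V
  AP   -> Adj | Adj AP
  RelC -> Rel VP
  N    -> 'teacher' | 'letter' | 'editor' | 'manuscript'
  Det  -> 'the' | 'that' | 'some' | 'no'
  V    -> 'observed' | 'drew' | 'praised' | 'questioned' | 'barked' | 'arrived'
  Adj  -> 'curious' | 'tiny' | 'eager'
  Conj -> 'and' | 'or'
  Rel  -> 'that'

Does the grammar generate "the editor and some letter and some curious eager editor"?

For S → NP VP, every NP-prefix leaves a non-VP remainder: after 'the editor' the remainder is not a VP; after 'the editor and some letter' the remainder is not a VP. The alternative S rule S → S Conj S likewise has no satisfying split.

Ungrammatical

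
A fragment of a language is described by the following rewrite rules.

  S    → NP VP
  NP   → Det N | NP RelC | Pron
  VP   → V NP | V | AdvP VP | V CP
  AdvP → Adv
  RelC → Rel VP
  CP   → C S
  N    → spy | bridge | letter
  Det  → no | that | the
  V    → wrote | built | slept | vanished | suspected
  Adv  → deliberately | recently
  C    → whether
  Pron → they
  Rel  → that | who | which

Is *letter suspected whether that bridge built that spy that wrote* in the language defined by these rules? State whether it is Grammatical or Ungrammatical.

For S → NP VP, no prefix of the string parses as an NP.

Ungrammatical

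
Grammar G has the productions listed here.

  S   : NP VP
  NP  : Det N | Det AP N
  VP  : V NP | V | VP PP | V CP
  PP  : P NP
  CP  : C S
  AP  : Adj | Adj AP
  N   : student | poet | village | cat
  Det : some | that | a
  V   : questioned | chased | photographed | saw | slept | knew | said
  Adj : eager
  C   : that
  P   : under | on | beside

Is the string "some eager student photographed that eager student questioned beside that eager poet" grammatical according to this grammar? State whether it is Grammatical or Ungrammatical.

For S → NP VP, the only prefix that parses as NP is 'some eager student', but the remainder 'photographed that eager student questioned beside that eager poet' is not a VP under these rules.

Ungrammatical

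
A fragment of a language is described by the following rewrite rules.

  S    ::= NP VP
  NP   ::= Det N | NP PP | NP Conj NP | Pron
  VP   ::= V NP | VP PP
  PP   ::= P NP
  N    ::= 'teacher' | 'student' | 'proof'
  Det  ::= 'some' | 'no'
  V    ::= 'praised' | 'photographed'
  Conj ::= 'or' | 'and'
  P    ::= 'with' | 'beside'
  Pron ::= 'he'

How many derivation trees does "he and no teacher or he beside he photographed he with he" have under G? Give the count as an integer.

10

Two of the 10 distinct bracketings:
[S [NP [NP [NP [Pron he]] [Conj and] [NP [NP [Det no] [N teacher]] [Conj or] [NP [Pron he]]]] [PP [P beside] [NP [Pron he]]]] [VP [V photographed] [NP [NP [Pron he]] [PP [P with] [NP [Pron he]]]]]]
[S [NP [NP [NP [Pron he]] [Conj and] [NP [NP [Det no] [N teacher]] [Conj or] [NP [Pron he]]]] [PP [P beside] [NP [Pron he]]]] [VP [VP [V photographed] [NP [Pron he]]] [PP [P with] [NP [Pron he]]]]]
The difference turns on whether VP → VP PP is used at the relevant span, versus an alternative expansion of VP.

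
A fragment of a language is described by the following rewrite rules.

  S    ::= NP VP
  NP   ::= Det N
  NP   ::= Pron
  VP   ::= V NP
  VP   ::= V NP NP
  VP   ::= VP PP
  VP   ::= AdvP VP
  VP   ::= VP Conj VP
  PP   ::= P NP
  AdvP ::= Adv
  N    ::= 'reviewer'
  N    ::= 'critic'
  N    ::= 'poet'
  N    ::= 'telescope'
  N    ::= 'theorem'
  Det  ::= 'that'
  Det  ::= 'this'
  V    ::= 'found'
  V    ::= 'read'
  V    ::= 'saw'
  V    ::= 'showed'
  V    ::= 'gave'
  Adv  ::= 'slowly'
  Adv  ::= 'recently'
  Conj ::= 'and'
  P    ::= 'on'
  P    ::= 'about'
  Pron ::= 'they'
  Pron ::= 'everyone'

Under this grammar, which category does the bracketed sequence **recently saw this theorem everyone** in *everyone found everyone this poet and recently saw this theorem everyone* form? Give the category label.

VP

[S [NP [Pron everyone]] [VP [VP [V found] [NP [Pron everyone]] [NP [Det this] [N poet]]] [Conj and] [VP [AdvP [Adv recently]] [VP [V saw] [NP [Det this] [N theorem]] [NP [Pron everyone]]]]]]
The span 'recently saw this theorem everyone' is the VP node built by VP → AdvP VP.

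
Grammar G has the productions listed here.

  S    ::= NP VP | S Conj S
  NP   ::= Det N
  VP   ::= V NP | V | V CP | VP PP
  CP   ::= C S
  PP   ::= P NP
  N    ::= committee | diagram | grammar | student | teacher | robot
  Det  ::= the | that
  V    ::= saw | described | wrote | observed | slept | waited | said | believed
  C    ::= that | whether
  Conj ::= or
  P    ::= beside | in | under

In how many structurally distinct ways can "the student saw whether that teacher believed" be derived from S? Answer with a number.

1

[S [NP [Det the] [N student]] [VP [V saw] [CP [C whether] [S [NP [Det that] [N teacher]] [VP [V believed]]]]]]
No rule offers an alternative attachment or grouping for any span, so this is the only derivation.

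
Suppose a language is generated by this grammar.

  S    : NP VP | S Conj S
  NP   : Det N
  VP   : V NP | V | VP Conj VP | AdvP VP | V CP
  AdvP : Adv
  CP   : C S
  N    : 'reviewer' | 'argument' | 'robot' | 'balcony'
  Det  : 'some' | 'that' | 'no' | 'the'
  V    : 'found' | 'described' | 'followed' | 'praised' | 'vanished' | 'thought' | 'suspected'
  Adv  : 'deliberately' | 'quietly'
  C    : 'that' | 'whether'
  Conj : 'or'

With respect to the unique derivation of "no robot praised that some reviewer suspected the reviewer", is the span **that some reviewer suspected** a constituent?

No

[S [NP [Det no] [N robot]] [VP [V praised] [CP [C that] [S [NP [Det some] [N reviewer]] [VP [V suspected] [NP [Det the] [N reviewer]]]]]]]
The smallest constituent containing 'that some reviewer suspected' is the CP spanning 'that some reviewer suspected the reviewer'; no single node in the tree dominates exactly the given words.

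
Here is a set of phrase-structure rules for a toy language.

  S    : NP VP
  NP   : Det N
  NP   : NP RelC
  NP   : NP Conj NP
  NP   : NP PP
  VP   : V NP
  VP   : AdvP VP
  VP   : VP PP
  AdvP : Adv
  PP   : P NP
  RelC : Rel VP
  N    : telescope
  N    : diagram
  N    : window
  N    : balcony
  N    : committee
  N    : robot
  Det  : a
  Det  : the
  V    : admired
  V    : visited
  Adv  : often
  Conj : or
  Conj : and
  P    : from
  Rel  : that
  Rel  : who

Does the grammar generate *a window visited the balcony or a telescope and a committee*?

[S [NP [Det a] [N window]] [VP [V visited] [NP [NP [Det the] [N balcony]] [Conj or] [NP [NP [Det a] [N telescope]] [Conj and] [NP [Det a] [N committee]]]]]]
Each bracket corresponds to one application of a listed rule, so the string is derivable from S.

Grammatical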